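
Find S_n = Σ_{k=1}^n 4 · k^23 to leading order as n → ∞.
S_n ~ n^24 / 6

By integral comparison (Euler-Maclaurin), Σ_{k=1}^n 4 · k^23 = 4 · ∫_0^n x^23 dx + O(n^23) = 4 · n^24/24 = n^24 / 6 + O(n^23). (Equivalently, Faulhaber's formula gives the same leading term.)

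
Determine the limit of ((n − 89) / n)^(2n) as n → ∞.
lim = e^(−178)

Rewrite as (1 − 89/n)^(2n). By the standard limit (1 + x/n)^n → e^x, we have (1 − 89/n)^n → e^(−89), and raising to the 2nd power gives e^(−178).
More precisely, ln[(1 − 89/n)^(2n)] = 2n · ln(1 − 89/n) = 2n · (-89/n + O(1/n^2)) = -178 + O(1/n) → -178.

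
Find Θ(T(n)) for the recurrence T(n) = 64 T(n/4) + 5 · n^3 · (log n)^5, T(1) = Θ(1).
T(n) = Θ(n^3 · (log n)^6)

Here log_4 64 = 3 and f(n) = 5 · n^3 · (log n)^5 = Θ(n^(log_4 64) · (log n)^5). This is the extended Case 2 of the master theorem (f matches the critical exponent up to log factors), giving T(n) = Θ(n^(log_4 64) · (log n)^(5+1)) = Θ(n^3 · (log n)^6).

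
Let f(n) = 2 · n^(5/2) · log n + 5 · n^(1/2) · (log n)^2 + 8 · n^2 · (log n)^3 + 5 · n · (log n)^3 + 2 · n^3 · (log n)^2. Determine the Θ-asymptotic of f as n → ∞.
f(n) ∈ Θ(n^3 · (log n)^2)

Compare the terms by growth order. For large n, n^a · (log n)^b dominates n^a' · (log n)^b' iff a > a', or (a = a' and b > b'). Ranking the 5 terms shows the dominant one is 2 · n^3 · (log n)^2. Hence f(n) ∈ Θ(n^3 · (log n)^2).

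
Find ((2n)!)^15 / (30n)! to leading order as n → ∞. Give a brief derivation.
((2n)!)^15/(30n)! ~ ((2π·2n)^(14/2) / sqrt(15)) · 15^(−15·2n)  →  0

Write N = 2n. Stirling: N! ~ sqrt(2π N)(N/e)^N and (15N)! ~ sqrt(2π·15N)·(15N/e)^(15N).
  (N!)^15/(15N)! ~ (2π N)^(15/2) (N/e)^(15N) / [sqrt(2π·15N) (15N/e)^(15N)]
     = (2π N)^(15/2) / sqrt(2π·15N) · (N/(15N))^(15N)
     = (2π N)^((15−1)/2) / sqrt(15) · 15^(−15N).
Since 15^15 > 1, the factor 15^(−15N) decays exponentially, so the ratio → 0. Substituting N = 2n gives the stated form.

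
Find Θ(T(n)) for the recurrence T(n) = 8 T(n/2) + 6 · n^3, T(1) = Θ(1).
T(n) = Θ(n^3 log n)

log_2 8 = 3, and f(n) = 6 · n^3 = Θ(n^(log_2 8)). This is Case 2 of the master theorem: T(n) = Θ(f(n) · log n) = Θ(n^3 log n).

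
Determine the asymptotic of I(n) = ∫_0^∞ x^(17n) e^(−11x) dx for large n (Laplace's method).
I(n) ~ (sqrt(2π·17n) / 11) · (17n/(11e))^(17n)

Write the integrand as exp(17n ln x − 11x) and set f(x) = 17n ln x − 11x. Then f'(x) = 17n/x − 11 = 0 at x* = 17n/11, and f''(x*) = −17n/x*^2 = −11^2/(17n). Laplace's method (interior maximum) gives
  I(n) ~ e^(f(x*)) · sqrt(2π / |f''(x*)|)
        = exp(17n ln(17n/11) − 17n) · sqrt(2π · 17n / 11^2)
        = (17n/11)^(17n) e^(−17n) · sqrt(2π·17n) / 11
        = (sqrt(2π·17n) / 11) · (17n/(11e))^(17n).
This matches Γ(17n+1)/11^(17n+1) with Stirling applied to Γ.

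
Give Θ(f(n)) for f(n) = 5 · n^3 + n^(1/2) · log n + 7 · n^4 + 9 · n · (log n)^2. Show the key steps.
f(n) ∈ Θ(n^4)

Compare the terms by growth order. For large n, n^a · (log n)^b dominates n^a' · (log n)^b' iff a > a', or (a = a' and b > b'). Ranking the 4 terms shows the dominant one is 7 · n^4. Hence f(n) ∈ Θ(n^4).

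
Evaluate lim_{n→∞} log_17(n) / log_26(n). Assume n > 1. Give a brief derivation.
lim = ln(26) / ln(17) = log_17(26)

Change of base: log_17(n) = ln n / ln 17 and log_26(n) = ln n / ln 26. The ratio is (ln n / ln 17) · (ln 26 / ln n) = ln 26 / ln 17, a constant independent of n. So the limit is ln 26 / ln 17 = log_17(26).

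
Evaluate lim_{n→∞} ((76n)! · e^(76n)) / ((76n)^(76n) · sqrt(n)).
lim = sqrt(2π·76)

Stirling: (76n)! ~ sqrt(2π·76n) · (76n/e)^(76n). Hence
  (76n)! · e^(76n) / (76n)^(76n) ~ sqrt(2π·76n).
Dividing by sqrt(n): sqrt(2π·76n) / sqrt(n) = sqrt(2π·76) · n^((1−1)/2), so the limit is sqrt(2π·76).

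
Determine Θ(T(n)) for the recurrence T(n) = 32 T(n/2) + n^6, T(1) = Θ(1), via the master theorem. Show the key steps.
T(n) = Θ(n^6)

log_2 32 ≈ 5.000. f(n) = n^6 dominates n^(log_2 32) since 6 > 5.000, and the regularity condition a·f(n/b) = 32·(n/2)^6 = (32/64)·n^6 ≤ c·f(n) holds with c = 32/64 ≈ 0.5 < 1. So this is Case 3: T(n) = Θ(f(n)) = Θ(n^6).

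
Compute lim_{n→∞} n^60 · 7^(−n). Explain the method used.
lim = 0

Exponentials with base > 1 dominate every fixed polynomial: for any fixed c, n^c / 7^n → 0 as n → ∞ (e.g. by the ratio test, or by writing 7^n = e^(n ln 7) and noting e^(n ln 7) / n^c → ∞). Hence n^60 · 7^(−n) = n^60 / 7^n → 0.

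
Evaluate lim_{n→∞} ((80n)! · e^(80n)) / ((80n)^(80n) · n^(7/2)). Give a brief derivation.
lim = 0

Stirling: (80n)! ~ sqrt(2π·80n) · (80n/e)^(80n). Hence
  (80n)! · e^(80n) / (80n)^(80n) ~ sqrt(2π·80n).
Dividing by n^(7/2): sqrt(2π·80n) / n^(7/2) = sqrt(2π·80) · n^((1−7)/2), so the expression behaves like sqrt(2π·80) · n^((1−7)/2) → 0.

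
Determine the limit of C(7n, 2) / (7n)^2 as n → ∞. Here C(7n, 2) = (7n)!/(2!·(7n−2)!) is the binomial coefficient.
lim = 1/2! = 1/2

With N = 7n → ∞: C(N, 2) / N^2 = [N(N−1)…(N−1)] / (2! · N^2) = (1/2!) · 1 · (1 − 1/(7n)). Each factor → 1 as N → ∞, so the limit is 1/2! = 1/2.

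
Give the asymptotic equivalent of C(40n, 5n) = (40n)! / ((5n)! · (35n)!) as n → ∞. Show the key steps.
C(40n, 5n) ~ (16777216/823543)^(5n) · sqrt(4/(7π·5n))

Write N = 5n. Apply Stirling to each factorial:
  (8N)! ~ sqrt(2π·8N) · (8N/e)^(8N),
  N! ~ sqrt(2π N) · (N/e)^N,
  (7N)! ~ sqrt(2π·7N) · (7N/e)^(7N).
The exponential factors combine to (8N)^(8N) / (N^N · (7N)^(7N)) = 8^(8N)/7^(7N) = (8^8/7^7)^N = (16777216/823543)^N.
The square-root prefactors combine to sqrt(2π·8N) / (sqrt(2π N)·sqrt(2π·7N)) = sqrt(8 / (2π·7·N)) = sqrt(4/(7π·5n)).
Substituting N = 5n: C(40n, 5n) ~ (16777216/823543)^(5n) · sqrt(4/(7π·5n)).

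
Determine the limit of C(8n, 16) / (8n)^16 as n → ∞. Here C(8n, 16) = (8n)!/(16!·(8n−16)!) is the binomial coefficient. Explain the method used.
lim = 1/16! = 1/20922789888000

With N = 8n → ∞: C(N, 16) / N^16 = [N(N−1)…(N−15)] / (16! · N^16) = (1/16!) · 1 · (1 − 1/(8n)) · … · (1 − 15/(8n)). Each factor → 1 as N → ∞, so the limit is 1/16! = 1/20922789888000.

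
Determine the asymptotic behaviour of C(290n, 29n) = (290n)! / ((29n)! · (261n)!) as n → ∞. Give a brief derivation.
C(290n, 29n) ~ (10000000000/387420489)^(29n) · sqrt(5/(9π·29n))

Write N = 29n. Apply Stirling to each factorial:
  (10N)! ~ sqrt(2π·10N) · (10N/e)^(10N),
  N! ~ sqrt(2π N) · (N/e)^N,
  (9N)! ~ sqrt(2π·9N) · (9N/e)^(9N).
The exponential factors combine to (10N)^(10N) / (N^N · (9N)^(9N)) = 10^(10N)/9^(9N) = (10^10/9^9)^N = (10000000000/387420489)^N.
The square-root prefactors combine to sqrt(2π·10N) / (sqrt(2π N)·sqrt(2π·9N)) = sqrt(10 / (2π·9·N)) = sqrt(5/(9π·29n)).
Substituting N = 29n: C(290n, 29n) ~ (10000000000/387420489)^(29n) · sqrt(5/(9π·29n)).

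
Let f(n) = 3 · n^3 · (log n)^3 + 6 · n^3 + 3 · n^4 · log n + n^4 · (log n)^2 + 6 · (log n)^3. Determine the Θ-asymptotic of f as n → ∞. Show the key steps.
f(n) ∈ Θ(n^4 · (log n)^2)

Compare the terms by growth order. For large n, n^a · (log n)^b dominates n^a' · (log n)^b' iff a > a', or (a = a' and b > b'). Ranking the 5 terms shows the dominant one is n^4 · (log n)^2. Hence f(n) ∈ Θ(n^4 · (log n)^2).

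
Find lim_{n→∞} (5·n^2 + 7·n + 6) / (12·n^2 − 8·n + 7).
lim = 5/12

For large n the leading n^2 terms dominate both numerator and denominator. Dividing top and bottom by n^2, every other term tends to 0, leaving 5/12.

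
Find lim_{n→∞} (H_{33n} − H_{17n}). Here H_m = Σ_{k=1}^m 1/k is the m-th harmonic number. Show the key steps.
lim = ln(33/17)

Euler-Maclaurin gives H_m = ln m + γ + 1/(2m) + O(1/m^2). The γ and O(1/m) terms cancel in the difference:
  H_{33n} − H_{17n} = ln(33n) − ln(17n) + O(1/n) = ln(33/17) + O(1/n).
Hence the limit is ln(33/17).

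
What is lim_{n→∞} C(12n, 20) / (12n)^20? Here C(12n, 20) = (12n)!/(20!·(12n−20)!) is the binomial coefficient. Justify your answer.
lim = 1/20! = 1/2432902008176640000

With N = 12n → ∞: C(N, 20) / N^20 = [N(N−1)…(N−19)] / (20! · N^20) = (1/20!) · 1 · (1 − 1/(12n)) · … · (1 − 19/(12n)). Each factor → 1 as N → ∞, so the limit is 1/20! = 1/2432902008176640000.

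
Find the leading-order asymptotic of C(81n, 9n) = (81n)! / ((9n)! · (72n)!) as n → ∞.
C(81n, 9n) ~ (387420489/16777216)^(9n) · sqrt(9/(16π·9n))

Write N = 9n. Apply Stirling to each factorial:
  (9N)! ~ sqrt(2π·9N) · (9N/e)^(9N),
  N! ~ sqrt(2π N) · (N/e)^N,
  (8N)! ~ sqrt(2π·8N) · (8N/e)^(8N).
The exponential factors combine to (9N)^(9N) / (N^N · (8N)^(8N)) = 9^(9N)/8^(8N) = (9^9/8^8)^N = (387420489/16777216)^N.
The square-root prefactors combine to sqrt(2π·9N) / (sqrt(2π N)·sqrt(2π·8N)) = sqrt(9 / (2π·8·N)) = sqrt(9/(16π·9n)).
Substituting N = 9n: C(81n, 9n) ~ (387420489/16777216)^(9n) · sqrt(9/(16π·9n)).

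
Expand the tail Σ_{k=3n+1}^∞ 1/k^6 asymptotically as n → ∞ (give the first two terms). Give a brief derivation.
Σ_{k>3n} 1/k^6 = 1/(5 · (3n)^5) − 1/(2 · (3n)^6) + O(1/(3n)^7)

Compare to the integral: ∫_{3n}^∞ x^(−6) dx = [−x^(−5)/5]_{3n}^∞ = 1/((6−1)·(3n)^5). The Euler-Maclaurin correction adds −f(3n)/2 = −1/(2·(3n)^6). Euler-Maclaurin then gives
  Σ_{k>3n} 1/k^6 = ∫_{3n}^∞ dx/x^6 − 1/(2·(3n)^6) + O(1/(3n)^7).
(Equivalently this is ζ(6) − Σ_{k≤3n} 1/k^6.)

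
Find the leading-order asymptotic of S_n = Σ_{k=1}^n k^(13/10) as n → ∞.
S_n ~ (10/23) · n^(23/10)

Integral comparison: Σ_{k=1}^n k^(13/10) = ∫_0^n x^(13/10) dx + O(n^(13/10)). The integral is n^(1 + 13/10) / (1 + 13/10) = n^((13+10)/10) / ((13+10)/10) = (10/23) · n^(23/10).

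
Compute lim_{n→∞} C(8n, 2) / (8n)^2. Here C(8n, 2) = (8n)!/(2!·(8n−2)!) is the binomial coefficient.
lim = 1/2! = 1/2

With N = 8n → ∞: C(N, 2) / N^2 = [N(N−1)…(N−1)] / (2! · N^2) = (1/2!) · 1 · (1 − 1/(8n)). Each factor → 1 as N → ∞, so the limit is 1/2! = 1/2.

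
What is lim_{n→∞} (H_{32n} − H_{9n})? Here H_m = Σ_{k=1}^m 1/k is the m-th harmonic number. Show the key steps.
lim = ln(32/9)

Euler-Maclaurin gives H_m = ln m + γ + 1/(2m) + O(1/m^2). The γ and O(1/m) terms cancel in the difference:
  H_{32n} − H_{9n} = ln(32n) − ln(9n) + O(1/n) = ln(32/9) + O(1/n).
Hence the limit is ln(32/9).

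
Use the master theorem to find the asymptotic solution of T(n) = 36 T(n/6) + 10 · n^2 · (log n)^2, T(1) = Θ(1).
T(n) = Θ(n^2 · (log n)^3)

Here log_6 36 = 2 and f(n) = 10 · n^2 · (log n)^2 = Θ(n^(log_6 36) · (log n)^2). This is the extended Case 2 of the master theorem (f matches the critical exponent up to log factors), giving T(n) = Θ(n^(log_6 36) · (log n)^(2+1)) = Θ(n^2 · (log n)^3).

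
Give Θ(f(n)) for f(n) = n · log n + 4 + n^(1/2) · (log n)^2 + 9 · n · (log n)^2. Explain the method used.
f(n) ∈ Θ(n · (log n)^2)

Compare the terms by growth order. For large n, n^a · (log n)^b dominates n^a' · (log n)^b' iff a > a', or (a = a' and b > b'). Ranking the 4 terms shows the dominant one is 9 · n · (log n)^2. Hence f(n) ∈ Θ(n · (log n)^2).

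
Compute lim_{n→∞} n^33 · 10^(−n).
lim = 0

Exponentials with base > 1 dominate every fixed polynomial: for any fixed c, n^c / 10^n → 0 as n → ∞ (e.g. by the ratio test, or by writing 10^n = e^(n ln 10) and noting e^(n ln 10) / n^c → ∞). Hence n^33 · 10^(−n) = n^33 / 10^n → 0.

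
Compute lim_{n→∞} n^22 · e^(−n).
lim = 0

Exponentials with base > 1 dominate every fixed polynomial: for any fixed c, n^c / e^n → 0 as n → ∞ (e.g. by the ratio test, or since e^n grows faster than any power of n). Hence n^22 · e^(−n) = n^22 / e^n → 0.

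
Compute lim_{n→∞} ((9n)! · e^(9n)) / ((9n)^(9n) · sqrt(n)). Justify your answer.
lim = sqrt(2π·9)

Stirling: (9n)! ~ sqrt(2π·9n) · (9n/e)^(9n). Hence
  (9n)! · e^(9n) / (9n)^(9n) ~ sqrt(2π·9n).
Dividing by sqrt(n): sqrt(2π·9n) / sqrt(n) = sqrt(2π·9) · n^((1−1)/2), so the limit is sqrt(2π·9).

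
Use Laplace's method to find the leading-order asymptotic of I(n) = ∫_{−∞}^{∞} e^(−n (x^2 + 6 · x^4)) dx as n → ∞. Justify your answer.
I(n) ~ sqrt(π/n)

φ(x) = x^2 + 6 · x^4 has its unique global minimum at x* = 0 (since φ'(x) = 2x + 24x^3 = 0 only at x = 0 for real x with both coefficients positive, and φ → ∞ as |x| → ∞). At x* = 0, φ(0) = 0 and φ''(0) = 2. Laplace's method then gives
  I(n) ~ sqrt(2π / (n · φ''(0))) · e^(−n φ(0)) = sqrt(2π / (2n)) = sqrt(π/n).
The 6 · x^4 term contributes only at subleading order (an O(1/n) relative correction).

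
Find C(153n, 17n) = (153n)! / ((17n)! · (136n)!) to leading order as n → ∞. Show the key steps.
C(153n, 17n) ~ (387420489/16777216)^(17n) · sqrt(9/(16π·17n))

Write N = 17n. Apply Stirling to each factorial:
  (9N)! ~ sqrt(2π·9N) · (9N/e)^(9N),
  N! ~ sqrt(2π N) · (N/e)^N,
  (8N)! ~ sqrt(2π·8N) · (8N/e)^(8N).
The exponential factors combine to (9N)^(9N) / (N^N · (8N)^(8N)) = 9^(9N)/8^(8N) = (9^9/8^8)^N = (387420489/16777216)^N.
The square-root prefactors combine to sqrt(2π·9N) / (sqrt(2π N)·sqrt(2π·8N)) = sqrt(9 / (2π·8·N)) = sqrt(9/(16π·17n)).
Substituting N = 17n: C(153n, 17n) ~ (387420489/16777216)^(17n) · sqrt(9/(16π·17n)).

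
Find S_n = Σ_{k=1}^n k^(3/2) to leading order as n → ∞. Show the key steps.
S_n ~ (2/5) · n^(5/2)

Integral comparison: Σ_{k=1}^n k^(3/2) = ∫_0^n x^(3/2) dx + O(n^(3/2)). The integral is n^(1 + 3/2) / (1 + 3/2) = n^((3+2)/2) / ((3+2)/2) = (2/5) · n^(5/2).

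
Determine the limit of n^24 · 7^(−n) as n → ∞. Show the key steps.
lim = 0

Exponentials with base > 1 dominate every fixed polynomial: for any fixed c, n^c / 7^n → 0 as n → ∞ (e.g. by the ratio test, or by writing 7^n = e^(n ln 7) and noting e^(n ln 7) / n^c → ∞). Hence n^24 · 7^(−n) = n^24 / 7^n → 0.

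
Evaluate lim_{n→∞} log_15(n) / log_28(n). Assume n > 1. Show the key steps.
lim = ln(28) / ln(15) = log_15(28)

Change of base: log_15(n) = ln n / ln 15 and log_28(n) = ln n / ln 28. The ratio is (ln n / ln 15) · (ln 28 / ln n) = ln 28 / ln 15, a constant independent of n. So the limit is ln 28 / ln 15 = log_15(28).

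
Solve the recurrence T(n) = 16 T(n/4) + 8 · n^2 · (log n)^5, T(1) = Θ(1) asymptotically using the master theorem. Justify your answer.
T(n) = Θ(n^2 · (log n)^6)

Here log_4 16 = 2 and f(n) = 8 · n^2 · (log n)^5 = Θ(n^(log_4 16) · (log n)^5). This is the extended Case 2 of the master theorem (f matches the critical exponent up to log factors), giving T(n) = Θ(n^(log_4 16) · (log n)^(5+1)) = Θ(n^2 · (log n)^6).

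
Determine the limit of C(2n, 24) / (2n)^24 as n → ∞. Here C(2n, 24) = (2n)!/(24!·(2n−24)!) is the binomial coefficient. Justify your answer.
lim = 1/24! = 1/620448401733239439360000

With N = 2n → ∞: C(N, 24) / N^24 = [N(N−1)…(N−23)] / (24! · N^24) = (1/24!) · 1 · (1 − 1/(2n)) · … · (1 − 23/(2n)). Each factor → 1 as N → ∞, so the limit is 1/24! = 1/620448401733239439360000.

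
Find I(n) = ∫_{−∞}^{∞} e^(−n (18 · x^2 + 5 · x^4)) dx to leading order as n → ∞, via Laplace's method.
I(n) ~ sqrt(π/(18n))

φ(x) = 18 · x^2 + 5 · x^4 has its unique global minimum at x* = 0 (since φ'(x) = 36x + 20x^3 = 0 only at x = 0 for real x with both coefficients positive, and φ → ∞ as |x| → ∞). At x* = 0, φ(0) = 0 and φ''(0) = 36. Laplace's method then gives
  I(n) ~ sqrt(2π / (n · φ''(0))) · e^(−n φ(0)) = sqrt(2π / (36n)) = sqrt(π/(18n)).
The 5 · x^4 term contributes only at subleading order (an O(1/n) relative correction).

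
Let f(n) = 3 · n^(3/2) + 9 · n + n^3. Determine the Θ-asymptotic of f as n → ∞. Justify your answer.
f(n) ∈ Θ(n^3)

Compare the terms by growth order. For large n, n^a · (log n)^b dominates n^a' · (log n)^b' iff a > a', or (a = a' and b > b'). Ranking the 3 terms shows the dominant one is n^3. Hence f(n) ∈ Θ(n^3).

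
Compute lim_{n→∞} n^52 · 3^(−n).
lim = 0

Exponentials with base > 1 dominate every fixed polynomial: for any fixed c, n^c / 3^n → 0 as n → ∞ (e.g. by the ratio test, or by writing 3^n = e^(n ln 3) and noting e^(n ln 3) / n^c → ∞). Hence n^52 · 3^(−n) = n^52 / 3^n → 0.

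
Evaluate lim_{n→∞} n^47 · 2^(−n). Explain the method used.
lim = 0

Exponentials with base > 1 dominate every fixed polynomial: for any fixed c, n^c / 2^n → 0 as n → ∞ (e.g. by the ratio test, or by writing 2^n = e^(n ln 2) and noting e^(n ln 2) / n^c → ∞). Hence n^47 · 2^(−n) = n^47 / 2^n → 0.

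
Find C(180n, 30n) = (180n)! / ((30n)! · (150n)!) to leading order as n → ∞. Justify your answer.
C(180n, 30n) ~ (46656/3125)^(30n) · sqrt(3/(5π·30n))

Write N = 30n. Apply Stirling to each factorial:
  (6N)! ~ sqrt(2π·6N) · (6N/e)^(6N),
  N! ~ sqrt(2π N) · (N/e)^N,
  (5N)! ~ sqrt(2π·5N) · (5N/e)^(5N).
The exponential factors combine to (6N)^(6N) / (N^N · (5N)^(5N)) = 6^(6N)/5^(5N) = (6^6/5^5)^N = (46656/3125)^N.
The square-root prefactors combine to sqrt(2π·6N) / (sqrt(2π N)·sqrt(2π·5N)) = sqrt(6 / (2π·5·N)) = sqrt(3/(5π·30n)).
Substituting N = 30n: C(180n, 30n) ~ (46656/3125)^(30n) · sqrt(3/(5π·30n)).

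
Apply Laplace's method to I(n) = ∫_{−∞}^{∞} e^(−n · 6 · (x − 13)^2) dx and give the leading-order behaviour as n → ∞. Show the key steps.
I(n) = sqrt(π/(6n))

Here φ(x) = 6 · (x − 13)^2 has its unique minimum at x* = 13 with φ(x*) = 0 and φ''(x*) = 12. Laplace's method gives
  I(n) ~ e^(−n φ(x*)) · sqrt(2π / (n · φ''(x*))) = sqrt(2π / (12n)) = sqrt(π/(6n)).
This is exact: substituting u = (x − 13)·sqrt(6n) gives I(n) = (1/sqrt(6n)) ∫_{−∞}^{∞} e^(−u^2) du = sqrt(π/(6n)).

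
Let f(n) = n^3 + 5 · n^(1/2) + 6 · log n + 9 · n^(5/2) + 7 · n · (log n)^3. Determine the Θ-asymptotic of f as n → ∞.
f(n) ∈ Θ(n^3)

Compare the terms by growth order. For large n, n^a · (log n)^b dominates n^a' · (log n)^b' iff a > a', or (a = a' and b > b'). Ranking the 5 terms shows the dominant one is n^3. Hence f(n) ∈ Θ(n^3).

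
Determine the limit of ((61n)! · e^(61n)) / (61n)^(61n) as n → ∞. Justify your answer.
lim = ∞

Stirling: (61n)! ~ sqrt(2π·61n) · (61n/e)^(61n). Hence
  (61n)! · e^(61n) / (61n)^(61n) ~ sqrt(2π·61n) = sqrt(2π·61) · sqrt(n) → ∞.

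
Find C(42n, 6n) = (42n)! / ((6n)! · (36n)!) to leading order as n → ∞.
C(42n, 6n) ~ (823543/46656)^(6n) · sqrt(7/(12π·6n))

Write N = 6n. Apply Stirling to each factorial:
  (7N)! ~ sqrt(2π·7N) · (7N/e)^(7N),
  N! ~ sqrt(2π N) · (N/e)^N,
  (6N)! ~ sqrt(2π·6N) · (6N/e)^(6N).
The exponential factors combine to (7N)^(7N) / (N^N · (6N)^(6N)) = 7^(7N)/6^(6N) = (7^7/6^6)^N = (823543/46656)^N.
The square-root prefactors combine to sqrt(2π·7N) / (sqrt(2π N)·sqrt(2π·6N)) = sqrt(7 / (2π·6·N)) = sqrt(7/(12π·6n)).
Substituting N = 6n: C(42n, 6n) ~ (823543/46656)^(6n) · sqrt(7/(12π·6n)).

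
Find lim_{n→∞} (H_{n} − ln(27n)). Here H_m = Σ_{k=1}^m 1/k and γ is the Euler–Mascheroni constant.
lim = −ln 27 + γ

By Euler-Maclaurin, H_m = ln m + γ + O(1/m). So
  H_{n} − ln(27n) = ln(n) + γ − ln(27n) + O(1/n)
                       = ln(1/27) + γ + O(1/n).
Hence the limit is ln(1/27) + γ.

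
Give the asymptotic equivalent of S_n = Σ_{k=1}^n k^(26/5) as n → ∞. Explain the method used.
S_n ~ (5/31) · n^(31/5)

Integral comparison: Σ_{k=1}^n k^(26/5) = ∫_0^n x^(26/5) dx + O(n^(26/5)). The integral is n^(1 + 26/5) / (1 + 26/5) = n^((26+5)/5) / ((26+5)/5) = (5/31) · n^(31/5).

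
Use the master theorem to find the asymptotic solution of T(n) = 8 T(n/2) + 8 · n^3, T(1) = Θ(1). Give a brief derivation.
T(n) = Θ(n^3 log n)

log_2 8 = 3, and f(n) = 8 · n^3 = Θ(n^(log_2 8)). This is Case 2 of the master theorem: T(n) = Θ(f(n) · log n) = Θ(n^3 log n).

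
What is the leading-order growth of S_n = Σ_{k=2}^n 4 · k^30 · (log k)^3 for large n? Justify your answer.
S_n ~ 4 · n^31 · (log n)^3 / 31

By integral comparison, S_n = ∫_1^n 4 · x^30 · (log x)^3 dx + O(n^30 · (log n)^3). For the integral, the leading term of ∫_1^n x^30 (log x)^3 dx is n^31/31 · (log n)^3 (by repeated integration by parts; each step lowers the log-exponent and produces a relatively O(1/log n) correction). Hence S_n ~ 4 · n^31 · (log n)^3 / 31.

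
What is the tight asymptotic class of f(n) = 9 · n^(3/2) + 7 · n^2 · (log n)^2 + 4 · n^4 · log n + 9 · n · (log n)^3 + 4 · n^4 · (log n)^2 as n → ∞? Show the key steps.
f(n) ∈ Θ(n^4 · (log n)^2)

Compare the terms by growth order. For large n, n^a · (log n)^b dominates n^a' · (log n)^b' iff a > a', or (a = a' and b > b'). Ranking the 5 terms shows the dominant one is 4 · n^4 · (log n)^2. Hence f(n) ∈ Θ(n^4 · (log n)^2).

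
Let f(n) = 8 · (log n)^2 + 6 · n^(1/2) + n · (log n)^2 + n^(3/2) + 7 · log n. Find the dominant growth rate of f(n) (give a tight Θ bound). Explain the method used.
f(n) ∈ Θ(n^(3/2))

Compare the terms by growth order. For large n, n^a · (log n)^b dominates n^a' · (log n)^b' iff a > a', or (a = a' and b > b'). Ranking the 5 terms shows the dominant one is n^(3/2). Hence f(n) ∈ Θ(n^(3/2)).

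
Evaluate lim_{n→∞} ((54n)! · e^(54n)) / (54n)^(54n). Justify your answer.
lim = ∞

Stirling: (54n)! ~ sqrt(2π·54n) · (54n/e)^(54n). Hence
  (54n)! · e^(54n) / (54n)^(54n) ~ sqrt(2π·54n) = sqrt(2π·54) · sqrt(n) → ∞.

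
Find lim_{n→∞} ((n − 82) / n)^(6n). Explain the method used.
lim = e^(−492)

Rewrite as (1 − 82/n)^(6n). By the standard limit (1 + x/n)^n → e^x, we have (1 − 82/n)^n → e^(−82), and raising to the 6th power gives e^(−492).
More precisely, ln[(1 − 82/n)^(6n)] = 6n · ln(1 − 82/n) = 6n · (-82/n + O(1/n^2)) = -492 + O(1/n) → -492.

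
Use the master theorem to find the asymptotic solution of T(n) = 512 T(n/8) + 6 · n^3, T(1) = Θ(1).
T(n) = Θ(n^3 log n)

log_8 512 = 3, and f(n) = 6 · n^3 = Θ(n^(log_8 512)). This is Case 2 of the master theorem: T(n) = Θ(f(n) · log n) = Θ(n^3 log n).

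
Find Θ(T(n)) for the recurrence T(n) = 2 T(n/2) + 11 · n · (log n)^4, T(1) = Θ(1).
T(n) = Θ(n · (log n)^5)

Here log_2 2 = 1 and f(n) = 11 · n · (log n)^4 = Θ(n^(log_2 2) · (log n)^4). This is the extended Case 2 of the master theorem (f matches the critical exponent up to log factors), giving T(n) = Θ(n^(log_2 2) · (log n)^(4+1)) = Θ(n · (log n)^5).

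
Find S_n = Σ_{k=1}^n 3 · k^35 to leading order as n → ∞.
S_n ~ n^36 / 12

By integral comparison (Euler-Maclaurin), Σ_{k=1}^n 3 · k^35 = 3 · ∫_0^n x^35 dx + O(n^35) = 3 · n^36/36 = n^36 / 12 + O(n^35). (Equivalently, Faulhaber's formula gives the same leading term.)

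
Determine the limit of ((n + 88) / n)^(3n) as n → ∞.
lim = e^264

Rewrite as (1 + 88/n)^(3n). By the standard limit (1 + x/n)^n → e^x, we have (1 + 88/n)^n → e^88, and raising to the 3rd power gives e^264.
More precisely, ln[(1 + 88/n)^(3n)] = 3n · ln(1 + 88/n) = 3n · (88/n + O(1/n^2)) = 264 + O(1/n) → 264.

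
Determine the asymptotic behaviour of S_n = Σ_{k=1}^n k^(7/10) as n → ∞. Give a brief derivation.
S_n ~ (10/17) · n^(17/10)

Integral comparison: Σ_{k=1}^n k^(7/10) = ∫_0^n x^(7/10) dx + O(n^(7/10)). The integral is n^(1 + 7/10) / (1 + 7/10) = n^((7+10)/10) / ((7+10)/10) = (10/17) · n^(17/10).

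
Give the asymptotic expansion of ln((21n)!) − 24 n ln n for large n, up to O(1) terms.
ln((21n)!) − 24 n ln n = −3 n ln n + 21(ln 21 − 1) n + (1/2) ln(2π·21n) + O(1/n)

Stirling: ln((21n)!) = 21n ln(21n) − 21n + (1/2) ln(2π·21n) + O(1/n).
Expand 21n ln(21n) = 21n (ln n + ln 21) = 21n ln n + 21n ln 21.
Subtract 24n ln n: leading term is (21 − 24) n ln n = −3 n ln n. The next term is 21n ln 21 − 21n = 21(ln 21 − 1) n. Then the (1/2) ln(2π·21n) correction.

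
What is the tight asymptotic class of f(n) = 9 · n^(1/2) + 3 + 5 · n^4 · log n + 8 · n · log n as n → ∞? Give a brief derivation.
f(n) ∈ Θ(n^4 · log n)

Compare the terms by growth order. For large n, n^a · (log n)^b dominates n^a' · (log n)^b' iff a > a', or (a = a' and b > b'). Ranking the 4 terms shows the dominant one is 5 · n^4 · log n. Hence f(n) ∈ Θ(n^4 · log n).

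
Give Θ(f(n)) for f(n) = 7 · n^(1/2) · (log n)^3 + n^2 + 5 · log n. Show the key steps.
f(n) ∈ Θ(n^2)

Compare the terms by growth order. For large n, n^a · (log n)^b dominates n^a' · (log n)^b' iff a > a', or (a = a' and b > b'). Ranking the 3 terms shows the dominant one is n^2. Hence f(n) ∈ Θ(n^2).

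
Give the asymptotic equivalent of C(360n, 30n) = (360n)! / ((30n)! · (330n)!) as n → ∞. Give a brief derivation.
C(360n, 30n) ~ (8916100448256/285311670611)^(30n) · sqrt(6/(11π·30n))

Write N = 30n. Apply Stirling to each factorial:
  (12N)! ~ sqrt(2π·12N) · (12N/e)^(12N),
  N! ~ sqrt(2π N) · (N/e)^N,
  (11N)! ~ sqrt(2π·11N) · (11N/e)^(11N).
The exponential factors combine to (12N)^(12N) / (N^N · (11N)^(11N)) = 12^(12N)/11^(11N) = (12^12/11^11)^N = (8916100448256/285311670611)^N.
The square-root prefactors combine to sqrt(2π·12N) / (sqrt(2π N)·sqrt(2π·11N)) = sqrt(12 / (2π·11·N)) = sqrt(6/(11π·30n)).
Substituting N = 30n: C(360n, 30n) ~ (8916100448256/285311670611)^(30n) · sqrt(6/(11π·30n)).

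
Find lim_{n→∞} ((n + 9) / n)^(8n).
lim = e^72

Rewrite as (1 + 9/n)^(8n). By the standard limit (1 + x/n)^n → e^x, we have (1 + 9/n)^n → e^9, and raising to the 8th power gives e^72.
More precisely, ln[(1 + 9/n)^(8n)] = 8n · ln(1 + 9/n) = 8n · (9/n + O(1/n^2)) = 72 + O(1/n) → 72.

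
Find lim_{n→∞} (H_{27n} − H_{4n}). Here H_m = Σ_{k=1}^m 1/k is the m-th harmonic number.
lim = ln(27/4)

Euler-Maclaurin gives H_m = ln m + γ + 1/(2m) + O(1/m^2). The γ and O(1/m) terms cancel in the difference:
  H_{27n} − H_{4n} = ln(27n) − ln(4n) + O(1/n) = ln(27/4) + O(1/n).
Hence the limit is ln(27/4).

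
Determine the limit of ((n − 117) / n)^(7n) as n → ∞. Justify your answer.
lim = e^(−819)

Rewrite as (1 − 117/n)^(7n). By the standard limit (1 + x/n)^n → e^x, we have (1 − 117/n)^n → e^(−117), and raising to the 7th power gives e^(−819).
More precisely, ln[(1 − 117/n)^(7n)] = 7n · ln(1 − 117/n) = 7n · (-117/n + O(1/n^2)) = -819 + O(1/n) → -819.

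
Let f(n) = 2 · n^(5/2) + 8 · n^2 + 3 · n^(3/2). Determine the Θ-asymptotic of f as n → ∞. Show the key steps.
f(n) ∈ Θ(n^(5/2))

Compare the terms by growth order. For large n, n^a · (log n)^b dominates n^a' · (log n)^b' iff a > a', or (a = a' and b > b'). Ranking the 3 terms shows the dominant one is 2 · n^(5/2). Hence f(n) ∈ Θ(n^(5/2)).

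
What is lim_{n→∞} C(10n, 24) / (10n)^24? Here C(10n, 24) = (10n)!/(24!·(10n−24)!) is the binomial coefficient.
lim = 1/24! = 1/620448401733239439360000

With N = 10n → ∞: C(N, 24) / N^24 = [N(N−1)…(N−23)] / (24! · N^24) = (1/24!) · 1 · (1 − 1/(10n)) · … · (1 − 23/(10n)). Each factor → 1 as N → ∞, so the limit is 1/24! = 1/620448401733239439360000.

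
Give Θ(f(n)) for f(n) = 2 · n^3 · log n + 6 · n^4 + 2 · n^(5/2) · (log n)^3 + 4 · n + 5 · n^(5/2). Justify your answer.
f(n) ∈ Θ(n^4)

Compare the terms by growth order. For large n, n^a · (log n)^b dominates n^a' · (log n)^b' iff a > a', or (a = a' and b > b'). Ranking the 5 terms shows the dominant one is 6 · n^4. Hence f(n) ∈ Θ(n^4).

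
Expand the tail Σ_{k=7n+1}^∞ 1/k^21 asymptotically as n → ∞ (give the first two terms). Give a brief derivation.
Σ_{k>7n} 1/k^21 = 1/(20 · (7n)^20) − 1/(2 · (7n)^21) + O(1/(7n)^22)

Compare to the integral: ∫_{7n}^∞ x^(−21) dx = [−x^(−20)/20]_{7n}^∞ = 1/((21−1)·(7n)^20). The Euler-Maclaurin correction adds −f(7n)/2 = −1/(2·(7n)^21). Euler-Maclaurin then gives
  Σ_{k>7n} 1/k^21 = ∫_{7n}^∞ dx/x^21 − 1/(2·(7n)^21) + O(1/(7n)^22).
(Equivalently this is ζ(21) − Σ_{k≤7n} 1/k^21.)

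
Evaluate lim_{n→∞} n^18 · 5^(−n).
lim = 0

Exponentials with base > 1 dominate every fixed polynomial: for any fixed c, n^c / 5^n → 0 as n → ∞ (e.g. by the ratio test, or by writing 5^n = e^(n ln 5) and noting e^(n ln 5) / n^c → ∞). Hence n^18 · 5^(−n) = n^18 / 5^n → 0.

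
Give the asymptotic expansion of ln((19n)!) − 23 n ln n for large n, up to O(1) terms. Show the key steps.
ln((19n)!) − 23 n ln n = −4 n ln n + 19(ln 19 − 1) n + (1/2) ln(2π·19n) + O(1/n)

Stirling: ln((19n)!) = 19n ln(19n) − 19n + (1/2) ln(2π·19n) + O(1/n).
Expand 19n ln(19n) = 19n (ln n + ln 19) = 19n ln n + 19n ln 19.
Subtract 23n ln n: leading term is (19 − 23) n ln n = −4 n ln n. The next term is 19n ln 19 − 19n = 19(ln 19 − 1) n. Then the (1/2) ln(2π·19n) correction.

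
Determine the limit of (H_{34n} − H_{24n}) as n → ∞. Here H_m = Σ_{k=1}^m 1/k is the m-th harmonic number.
lim = ln(34/24) = ln(17/12)

Euler-Maclaurin gives H_m = ln m + γ + 1/(2m) + O(1/m^2). The γ and O(1/m) terms cancel in the difference:
  H_{34n} − H_{24n} = ln(34n) − ln(24n) + O(1/n) = ln(34/24) + O(1/n).
Hence the limit is ln(34/24) = ln(17/12).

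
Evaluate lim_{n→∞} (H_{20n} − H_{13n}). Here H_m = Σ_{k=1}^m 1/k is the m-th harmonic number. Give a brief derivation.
lim = ln(20/13)

Euler-Maclaurin gives H_m = ln m + γ + 1/(2m) + O(1/m^2). The γ and O(1/m) terms cancel in the difference:
  H_{20n} − H_{13n} = ln(20n) − ln(13n) + O(1/n) = ln(20/13) + O(1/n).
Hence the limit is ln(20/13).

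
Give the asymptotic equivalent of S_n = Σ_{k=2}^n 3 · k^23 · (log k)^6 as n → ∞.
S_n ~ n^24 · (log n)^6 / 8

By integral comparison, S_n = ∫_1^n 3 · x^23 · (log x)^6 dx + O(n^23 · (log n)^6). For the integral, the leading term of ∫_1^n x^23 (log x)^6 dx is n^24/24 · (log n)^6 (by repeated integration by parts; each step lowers the log-exponent and produces a relatively O(1/log n) correction). Hence S_n ~ n^24 · (log n)^6 / 8.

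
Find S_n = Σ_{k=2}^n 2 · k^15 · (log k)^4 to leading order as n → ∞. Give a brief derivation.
S_n ~ n^16 · (log n)^4 / 8

By integral comparison, S_n = ∫_1^n 2 · x^15 · (log x)^4 dx + O(n^15 · (log n)^4). For the integral, the leading term of ∫_1^n x^15 (log x)^4 dx is n^16/16 · (log n)^4 (by repeated integration by parts; each step lowers the log-exponent and produces a relatively O(1/log n) correction). Hence S_n ~ n^16 · (log n)^4 / 8.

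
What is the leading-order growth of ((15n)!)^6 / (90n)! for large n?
((15n)!)^6/(90n)! ~ ((2π·15n)^(5/2) / sqrt(6)) · 6^(−6·15n)  →  0

Write N = 15n. Stirling: N! ~ sqrt(2π N)(N/e)^N and (6N)! ~ sqrt(2π·6N)·(6N/e)^(6N).
  (N!)^6/(6N)! ~ (2π N)^(6/2) (N/e)^(6N) / [sqrt(2π·6N) (6N/e)^(6N)]
     = (2π N)^(6/2) / sqrt(2π·6N) · (N/(6N))^(6N)
     = (2π N)^((6−1)/2) / sqrt(6) · 6^(−6N).
Since 6^6 > 1, the factor 6^(−6N) decays exponentially, so the ratio → 0. Substituting N = 15n gives the stated form.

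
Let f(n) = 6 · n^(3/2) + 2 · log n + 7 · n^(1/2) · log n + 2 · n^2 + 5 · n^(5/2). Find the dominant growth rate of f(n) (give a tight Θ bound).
f(n) ∈ Θ(n^(5/2))

Compare the terms by growth order. For large n, n^a · (log n)^b dominates n^a' · (log n)^b' iff a > a', or (a = a' and b > b'). Ranking the 5 terms shows the dominant one is 5 · n^(5/2). Hence f(n) ∈ Θ(n^(5/2)).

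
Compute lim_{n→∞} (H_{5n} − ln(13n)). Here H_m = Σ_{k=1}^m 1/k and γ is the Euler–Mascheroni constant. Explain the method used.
lim = ln(5/13) + γ

By Euler-Maclaurin, H_m = ln m + γ + O(1/m). So
  H_{5n} − ln(13n) = ln(5n) + γ − ln(13n) + O(1/n)
                       = ln(5/13) + γ + O(1/n).
Hence the limit is ln(5/13) + γ.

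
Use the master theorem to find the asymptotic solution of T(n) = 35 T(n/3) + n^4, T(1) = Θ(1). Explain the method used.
T(n) = Θ(n^4)

log_3 35 ≈ 3.236. f(n) = n^4 dominates n^(log_3 35) since 4 > 3.236, and the regularity condition a·f(n/b) = 35·(n/3)^4 = (35/81)·n^4 ≤ c·f(n) holds with c = 35/81 ≈ 0.432 < 1. So this is Case 3: T(n) = Θ(f(n)) = Θ(n^4).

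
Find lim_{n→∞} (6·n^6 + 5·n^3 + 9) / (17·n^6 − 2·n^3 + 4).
lim = 6/17

For large n the leading n^6 terms dominate both numerator and denominator. Dividing top and bottom by n^6, every other term tends to 0, leaving 6/17.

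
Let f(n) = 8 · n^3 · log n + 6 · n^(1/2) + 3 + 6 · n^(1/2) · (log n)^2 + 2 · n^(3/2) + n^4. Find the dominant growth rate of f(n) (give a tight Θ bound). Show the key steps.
f(n) ∈ Θ(n^4)

Compare the terms by growth order. For large n, n^a · (log n)^b dominates n^a' · (log n)^b' iff a > a', or (a = a' and b > b'). Ranking the 6 terms shows the dominant one is n^4. Hence f(n) ∈ Θ(n^4).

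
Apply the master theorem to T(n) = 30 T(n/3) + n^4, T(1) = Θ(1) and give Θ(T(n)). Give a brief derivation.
T(n) = Θ(n^4)

log_3 30 ≈ 3.096. f(n) = n^4 dominates n^(log_3 30) since 4 > 3.096, and the regularity condition a·f(n/b) = 30·(n/3)^4 = (30/81)·n^4 ≤ c·f(n) holds with c = 30/81 ≈ 0.37 < 1. So this is Case 3: T(n) = Θ(f(n)) = Θ(n^4).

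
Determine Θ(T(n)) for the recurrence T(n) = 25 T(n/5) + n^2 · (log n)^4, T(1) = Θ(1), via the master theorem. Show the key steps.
T(n) = Θ(n^2 · (log n)^5)

Here log_5 25 = 2 and f(n) = n^2 · (log n)^4 = Θ(n^(log_5 25) · (log n)^4). This is the extended Case 2 of the master theorem (f matches the critical exponent up to log factors), giving T(n) = Θ(n^(log_5 25) · (log n)^(4+1)) = Θ(n^2 · (log n)^5).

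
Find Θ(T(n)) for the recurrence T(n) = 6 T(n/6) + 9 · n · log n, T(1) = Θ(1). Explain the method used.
T(n) = Θ(n · (log n)^2)

Here log_6 6 = 1 and f(n) = 9 · n · log n = Θ(n^(log_6 6) · (log n)^1). This is the extended Case 2 of the master theorem (f matches the critical exponent up to log factors), giving T(n) = Θ(n^(log_6 6) · (log n)^(1+1)) = Θ(n · (log n)^2).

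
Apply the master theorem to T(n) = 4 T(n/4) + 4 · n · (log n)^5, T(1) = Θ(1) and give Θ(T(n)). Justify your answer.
T(n) = Θ(n · (log n)^6)

Here log_4 4 = 1 and f(n) = 4 · n · (log n)^5 = Θ(n^(log_4 4) · (log n)^5). This is the extended Case 2 of the master theorem (f matches the critical exponent up to log factors), giving T(n) = Θ(n^(log_4 4) · (log n)^(5+1)) = Θ(n · (log n)^6).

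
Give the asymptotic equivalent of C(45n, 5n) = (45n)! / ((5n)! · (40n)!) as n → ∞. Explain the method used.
C(45n, 5n) ~ (387420489/16777216)^(5n) · sqrt(9/(16π·5n))

Write N = 5n. Apply Stirling to each factorial:
  (9N)! ~ sqrt(2π·9N) · (9N/e)^(9N),
  N! ~ sqrt(2π N) · (N/e)^N,
  (8N)! ~ sqrt(2π·8N) · (8N/e)^(8N).
The exponential factors combine to (9N)^(9N) / (N^N · (8N)^(8N)) = 9^(9N)/8^(8N) = (9^9/8^8)^N = (387420489/16777216)^N.
The square-root prefactors combine to sqrt(2π·9N) / (sqrt(2π N)·sqrt(2π·8N)) = sqrt(9 / (2π·8·N)) = sqrt(9/(16π·5n)).
Substituting N = 5n: C(45n, 5n) ~ (387420489/16777216)^(5n) · sqrt(9/(16π·5n)).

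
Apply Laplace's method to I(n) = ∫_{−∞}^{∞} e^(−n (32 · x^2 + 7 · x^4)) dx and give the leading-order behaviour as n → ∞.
I(n) ~ sqrt(π/(32n))

φ(x) = 32 · x^2 + 7 · x^4 has its unique global minimum at x* = 0 (since φ'(x) = 64x + 28x^3 = 0 only at x = 0 for real x with both coefficients positive, and φ → ∞ as |x| → ∞). At x* = 0, φ(0) = 0 and φ''(0) = 64. Laplace's method then gives
  I(n) ~ sqrt(2π / (n · φ''(0))) · e^(−n φ(0)) = sqrt(2π / (64n)) = sqrt(π/(32n)).
The 7 · x^4 term contributes only at subleading order (an O(1/n) relative correction).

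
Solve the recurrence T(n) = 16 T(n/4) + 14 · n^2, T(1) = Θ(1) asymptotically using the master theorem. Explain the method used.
T(n) = Θ(n^2 log n)

log_4 16 = 2, and f(n) = 14 · n^2 = Θ(n^(log_4 16)). This is Case 2 of the master theorem: T(n) = Θ(f(n) · log n) = Θ(n^2 log n).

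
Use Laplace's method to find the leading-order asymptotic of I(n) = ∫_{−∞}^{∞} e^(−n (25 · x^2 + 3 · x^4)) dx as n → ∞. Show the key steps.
I(n) ~ sqrt(π/(25n))

φ(x) = 25 · x^2 + 3 · x^4 has its unique global minimum at x* = 0 (since φ'(x) = 50x + 12x^3 = 0 only at x = 0 for real x with both coefficients positive, and φ → ∞ as |x| → ∞). At x* = 0, φ(0) = 0 and φ''(0) = 50. Laplace's method then gives
  I(n) ~ sqrt(2π / (n · φ''(0))) · e^(−n φ(0)) = sqrt(2π / (50n)) = sqrt(π/(25n)).
The 3 · x^4 term contributes only at subleading order (an O(1/n) relative correction).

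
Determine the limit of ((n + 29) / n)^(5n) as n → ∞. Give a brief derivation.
lim = e^145

Rewrite as (1 + 29/n)^(5n). By the standard limit (1 + x/n)^n → e^x, we have (1 + 29/n)^n → e^29, and raising to the 5th power gives e^145.
More precisely, ln[(1 + 29/n)^(5n)] = 5n · ln(1 + 29/n) = 5n · (29/n + O(1/n^2)) = 145 + O(1/n) → 145.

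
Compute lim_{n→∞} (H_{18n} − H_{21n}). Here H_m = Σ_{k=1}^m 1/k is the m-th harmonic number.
lim = ln(18/21) = ln(6/7)

Euler-Maclaurin gives H_m = ln m + γ + 1/(2m) + O(1/m^2). The γ and O(1/m) terms cancel in the difference:
  H_{18n} − H_{21n} = ln(18n) − ln(21n) + O(1/n) = ln(18/21) + O(1/n).
Hence the limit is ln(18/21) = ln(6/7).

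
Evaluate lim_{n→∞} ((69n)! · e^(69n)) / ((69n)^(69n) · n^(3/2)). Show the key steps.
lim = 0

Stirling: (69n)! ~ sqrt(2π·69n) · (69n/e)^(69n). Hence
  (69n)! · e^(69n) / (69n)^(69n) ~ sqrt(2π·69n).
Dividing by n^(3/2): sqrt(2π·69n) / n^(3/2) = sqrt(2π·69) · n^((1−3)/2), so the expression behaves like sqrt(2π·69) · n^((1−3)/2) → 0.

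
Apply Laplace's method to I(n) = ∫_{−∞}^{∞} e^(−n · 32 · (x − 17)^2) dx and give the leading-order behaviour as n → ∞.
I(n) = sqrt(π/(32n))

Here φ(x) = 32 · (x − 17)^2 has its unique minimum at x* = 17 with φ(x*) = 0 and φ''(x*) = 64. Laplace's method gives
  I(n) ~ e^(−n φ(x*)) · sqrt(2π / (n · φ''(x*))) = sqrt(2π / (64n)) = sqrt(π/(32n)).
This is exact: substituting u = (x − 17)·sqrt(32n) gives I(n) = (1/sqrt(32n)) ∫_{−∞}^{∞} e^(−u^2) du = sqrt(π/(32n)).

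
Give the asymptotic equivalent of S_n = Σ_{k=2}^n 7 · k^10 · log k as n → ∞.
S_n ~ 7 · n^11 log n / 11 − 7 · n^11 / 121

By integral comparison, S_n = ∫_1^n 7 · x^10 · log x dx + O(n^10 · log n). For the integral, ∫ x^10 log x dx = n^11 log n / 11 − n^11/121 (integration by parts). Hence S_n ~ 7 · n^11 log n / 11 − 7 · n^11 / 121.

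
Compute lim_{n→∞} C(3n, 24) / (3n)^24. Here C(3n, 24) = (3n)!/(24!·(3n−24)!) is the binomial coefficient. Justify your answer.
lim = 1/24! = 1/620448401733239439360000

With N = 3n → ∞: C(N, 24) / N^24 = [N(N−1)…(N−23)] / (24! · N^24) = (1/24!) · 1 · (1 − 1/(3n)) · … · (1 − 23/(3n)). Each factor → 1 as N → ∞, so the limit is 1/24! = 1/620448401733239439360000.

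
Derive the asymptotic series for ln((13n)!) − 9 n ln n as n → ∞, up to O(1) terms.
ln((13n)!) − 9 n ln n = 4 n ln n + 13(ln 13 − 1) n + (1/2) ln(2π·13n) + O(1/n)

Stirling: ln((13n)!) = 13n ln(13n) − 13n + (1/2) ln(2π·13n) + O(1/n).
Expand 13n ln(13n) = 13n (ln n + ln 13) = 13n ln n + 13n ln 13.
Subtract 9n ln n: leading term is (13 − 9) n ln n = 4 n ln n. The next term is 13n ln 13 − 13n = 13(ln 13 − 1) n. Then the (1/2) ln(2π·13n) correction.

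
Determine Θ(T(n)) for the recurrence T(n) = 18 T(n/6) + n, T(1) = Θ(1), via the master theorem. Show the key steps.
T(n) = Θ(n^(log_6 18))

Master theorem: compare f(n) = n to n^(log_6 18) where log_6 18 ≈ 1.613. Since 1 < log_6 18, we have f(n) = O(n^(log_6 18 − ε)) for some ε > 0 — Case 1. Hence T(n) = Θ(n^(log_6 18)).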